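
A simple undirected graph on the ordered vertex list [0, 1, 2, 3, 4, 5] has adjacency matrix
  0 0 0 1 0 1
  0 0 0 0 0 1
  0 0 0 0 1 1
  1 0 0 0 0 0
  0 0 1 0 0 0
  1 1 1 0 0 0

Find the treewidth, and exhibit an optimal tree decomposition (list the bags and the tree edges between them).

Every bag has size at most 2, so the width is 2 − 1 = 1 and tw(G) ≤ 1. Any graph with an edge has treewidth ≥ 1, and G has the edge 2–5. The upper and lower bounds meet at 1, so that is the treewidth.

Treewidth 1.
One such decomposition:
Bags: B1 = {2, 5}  B2 = {1, 5}  B3 = {0, 5}  B4 = {0, 3}  B5 = {2, 4}
Tree: B1–B2, B1–B3, B3–B4, B1–B5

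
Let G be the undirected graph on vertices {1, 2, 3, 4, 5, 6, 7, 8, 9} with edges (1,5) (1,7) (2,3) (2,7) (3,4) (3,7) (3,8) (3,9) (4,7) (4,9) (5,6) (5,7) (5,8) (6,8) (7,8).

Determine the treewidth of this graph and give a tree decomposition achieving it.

Treewidth 2.
One optimal decomposition is:
Bags: B1 = {3, 7, 8}  B2 = {3, 4, 7}  B3 = {5, 7, 8}  B4 = {2, 3, 7}  B5 = {5, 6, 8}  B6 = {3, 4, 9}  B7 = {1, 5, 7}
Tree: B1–B2, B1–B3, B1–B4, B3–B5, B2–B6, B3–B7

Every bag has size at most 3, so the width is 3 − 1 = 2 and tw(G) ≤ 2. For the lower bound, the 3 vertices {3, 4, 9} are pairwise adjacent, and any tree decomposition puts a clique entirely inside one bag — forcing width ≥ 2. The upper and lower bounds meet at 2, so that is the treewidth.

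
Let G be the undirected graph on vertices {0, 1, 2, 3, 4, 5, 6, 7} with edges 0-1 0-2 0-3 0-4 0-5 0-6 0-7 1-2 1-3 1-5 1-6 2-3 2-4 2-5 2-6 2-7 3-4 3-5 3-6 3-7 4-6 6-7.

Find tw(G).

A width-4 tree decomposition is:
Bags: B1 = {0, 2, 3, 6, 7}  B2 = {0, 1, 2, 3, 6}  B3 = {0, 1, 2, 3, 5}  B4 = {0, 2, 3, 4, 6}
Tree: B1–B2, B2–B3, B2–B4
Every bag has size at most 5, so the width is 5 − 1 = 4 and tw(G) ≤ 4. On the other hand G contains the 5-clique {0, 1, 2, 3, 5}. A clique must lie in a single bag of any decomposition, so no decomposition can have width below 4. Combining the bounds, tw(G) = 4.

4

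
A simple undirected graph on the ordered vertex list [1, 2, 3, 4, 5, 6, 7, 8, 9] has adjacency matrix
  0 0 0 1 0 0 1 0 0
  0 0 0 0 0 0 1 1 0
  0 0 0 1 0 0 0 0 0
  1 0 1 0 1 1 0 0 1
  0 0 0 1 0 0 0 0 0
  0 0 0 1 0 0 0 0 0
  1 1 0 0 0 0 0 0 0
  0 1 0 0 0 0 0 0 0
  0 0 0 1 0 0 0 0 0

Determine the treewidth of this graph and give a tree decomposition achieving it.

Treewidth 1.
Bags: B1 = {1, 4}  B2 = {4, 5}  B3 = {1, 7}  B4 = {2, 7}  B5 = {2, 8}  B6 = {4, 9}  B7 = {3, 4}  B8 = {4, 6}
Tree: B1–B2, B1–B3, B3–B4, B4–B5, B2–B6, B6–B7, B1–B8

Every bag has size at most 2, so the width is 2 − 1 = 1 and tw(G) ≤ 1. Any graph with an edge has treewidth ≥ 1, and G has the edge 1–4. Combining the bounds, tw(G) = 1.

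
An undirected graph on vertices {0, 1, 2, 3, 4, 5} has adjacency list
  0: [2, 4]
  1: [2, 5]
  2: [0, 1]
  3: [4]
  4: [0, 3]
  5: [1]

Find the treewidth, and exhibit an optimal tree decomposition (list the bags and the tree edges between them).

The largest bag has 2 vertices, giving width 1; this decomposition certifies tw(G) ≤ 1. G has an edge, so its treewidth is at least 1. Combining the bounds, tw(G) = 1.

Treewidth 1.
One optimal decomposition is:
Bags: B1 = {3, 4}  B2 = {0, 4}  B3 = {0, 2}  B4 = {1, 2}  B5 = {1, 5}
Tree: B1–B2, B2–B3, B3–B4, B4–B5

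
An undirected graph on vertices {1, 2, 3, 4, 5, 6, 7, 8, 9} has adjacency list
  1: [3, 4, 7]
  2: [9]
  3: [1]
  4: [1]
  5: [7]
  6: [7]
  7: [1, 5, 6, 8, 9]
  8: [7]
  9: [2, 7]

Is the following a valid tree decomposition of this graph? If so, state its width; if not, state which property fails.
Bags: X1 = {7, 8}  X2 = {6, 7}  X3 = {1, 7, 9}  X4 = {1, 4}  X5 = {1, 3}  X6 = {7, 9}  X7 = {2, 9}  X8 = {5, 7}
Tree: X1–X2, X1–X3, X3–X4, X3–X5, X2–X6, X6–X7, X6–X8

A tree decomposition must satisfy three properties: every vertex lies in some bag; for every edge, both endpoints lie together in some bag; and for every vertex, the bags containing it form a connected subtree. Here bags containing vertex 9 are not connected in the tree, so the decomposition is invalid.

No — bags containing vertex 9 are not connected in the tree.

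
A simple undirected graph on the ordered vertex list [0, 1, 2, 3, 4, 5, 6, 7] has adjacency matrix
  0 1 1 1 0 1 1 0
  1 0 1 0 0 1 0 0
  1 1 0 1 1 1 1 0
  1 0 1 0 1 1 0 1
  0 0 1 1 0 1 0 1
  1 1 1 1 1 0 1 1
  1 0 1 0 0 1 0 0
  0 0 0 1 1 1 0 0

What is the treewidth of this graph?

3

A width-3 tree decomposition is:
Bags: B1 = {2, 3, 4, 5}  B2 = {3, 4, 5, 7}  B3 = {0, 2, 3, 5}  B4 = {0, 2, 5, 6}  B5 = {0, 1, 2, 5}
Tree: B1–B2, B1–B3, B3–B4, B3–B5
Each bag holds 4 vertices, so the decomposition has width 3, which upper-bounds the treewidth. Conversely, {0, 1, 2, 5} is a clique of size 4, and the vertices of any clique must share a bag in every tree decomposition; so some bag has ≥ 4 vertices and tw(G) ≥ 3. Combining the bounds, tw(G) = 3.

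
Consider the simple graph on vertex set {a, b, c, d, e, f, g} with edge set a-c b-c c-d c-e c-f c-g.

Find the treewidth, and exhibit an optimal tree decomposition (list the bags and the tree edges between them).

Every bag has size at most 2, so the width is 2 − 1 = 1 and tw(G) ≤ 1. Since G has at least one edge (e.g. e–c), it is not an edgeless graph, so tw(G) ≥ 1. The upper and lower bounds meet at 1, so that is the treewidth.

Treewidth 1.
One optimal decomposition is:
Bags: B1 = {c, e}  B2 = {c, d}  B3 = {c, g}  B4 = {b, c}  B5 = {c, f}  B6 = {a, c}
Tree: B1–B2, B2–B3, B1–B4, B4–B5, B3–B6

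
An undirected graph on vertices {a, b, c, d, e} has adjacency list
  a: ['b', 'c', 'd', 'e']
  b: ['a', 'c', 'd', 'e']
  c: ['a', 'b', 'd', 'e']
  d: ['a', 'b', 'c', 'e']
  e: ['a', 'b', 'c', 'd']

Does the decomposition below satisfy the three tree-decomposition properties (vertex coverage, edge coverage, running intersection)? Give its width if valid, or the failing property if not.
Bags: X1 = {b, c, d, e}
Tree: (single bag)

A tree decomposition must satisfy three properties: every vertex lies in some bag; for every edge, both endpoints lie together in some bag; and for every vertex, the bags containing it form a connected subtree. Here vertex a appears in no bag, so the decomposition is invalid.

No — vertex a appears in no bag.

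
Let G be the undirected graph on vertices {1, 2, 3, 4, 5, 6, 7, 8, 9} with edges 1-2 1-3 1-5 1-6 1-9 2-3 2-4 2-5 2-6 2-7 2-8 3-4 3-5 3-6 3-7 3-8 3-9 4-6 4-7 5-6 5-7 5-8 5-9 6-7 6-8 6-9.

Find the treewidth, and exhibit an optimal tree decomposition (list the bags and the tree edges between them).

Treewidth 4.
Bags: B1 = {1, 2, 3, 5, 6}  B2 = {2, 3, 5, 6, 7}  B3 = {2, 3, 5, 6, 8}  B4 = {2, 3, 4, 6, 7}  B5 = {1, 3, 5, 6, 9}
Tree: B1–B2, B2–B3, B2–B4, B1–B5

Every bag has size at most 5, so the width is 5 − 1 = 4 and tw(G) ≤ 4. On the other hand G contains the 5-clique {1, 3, 5, 6, 9}. A clique must lie in a single bag of any decomposition, so no decomposition can have width below 4. The upper and lower bounds meet at 4, so that is the treewidth.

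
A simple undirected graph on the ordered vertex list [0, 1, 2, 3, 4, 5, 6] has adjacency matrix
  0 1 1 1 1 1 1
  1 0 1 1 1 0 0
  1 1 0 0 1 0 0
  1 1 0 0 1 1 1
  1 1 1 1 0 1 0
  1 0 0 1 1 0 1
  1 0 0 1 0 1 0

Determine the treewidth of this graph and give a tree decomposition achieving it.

Every bag has size at most 4, so the width is 4 − 1 = 3 and tw(G) ≤ 3. For the lower bound, the 4 vertices {0, 1, 2, 4} are pairwise adjacent, and any tree decomposition puts a clique entirely inside one bag — forcing width ≥ 3. The upper and lower bounds meet at 3, so that is the treewidth.

Treewidth 3.
One optimal decomposition is:
Bags: B1 = {0, 1, 2, 4}  B2 = {0, 1, 3, 4}  B3 = {0, 3, 4, 5}  B4 = {0, 3, 5, 6}
Tree: B1–B2, B2–B3, B3–B4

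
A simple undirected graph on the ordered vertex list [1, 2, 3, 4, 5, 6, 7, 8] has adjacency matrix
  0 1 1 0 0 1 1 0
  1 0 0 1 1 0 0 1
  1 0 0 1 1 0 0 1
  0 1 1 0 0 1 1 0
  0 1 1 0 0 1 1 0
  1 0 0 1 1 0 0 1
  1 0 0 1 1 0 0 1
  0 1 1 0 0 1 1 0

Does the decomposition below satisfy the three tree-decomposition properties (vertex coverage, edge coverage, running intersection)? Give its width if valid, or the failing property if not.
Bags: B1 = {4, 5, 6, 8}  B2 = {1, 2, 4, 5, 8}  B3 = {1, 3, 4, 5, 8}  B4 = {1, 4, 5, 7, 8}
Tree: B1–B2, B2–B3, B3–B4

A tree decomposition must satisfy three properties: every vertex lies in some bag; for every edge, both endpoints lie together in some bag; and for every vertex, the bags containing it form a connected subtree. Here edge (1,6) lies in no bag, so the decomposition is invalid.

No — edge (1,6) lies in no bag.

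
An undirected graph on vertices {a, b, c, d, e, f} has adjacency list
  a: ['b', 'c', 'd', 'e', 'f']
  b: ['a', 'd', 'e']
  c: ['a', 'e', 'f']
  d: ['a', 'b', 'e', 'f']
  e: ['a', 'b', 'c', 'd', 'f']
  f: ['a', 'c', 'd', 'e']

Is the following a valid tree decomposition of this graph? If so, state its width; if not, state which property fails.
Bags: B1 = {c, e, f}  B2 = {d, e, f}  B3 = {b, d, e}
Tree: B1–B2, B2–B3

A tree decomposition must satisfy three properties: every vertex lies in some bag; for every edge, both endpoints lie together in some bag; and for every vertex, the bags containing it form a connected subtree. Here vertex a appears in no bag, so the decomposition is invalid.

No — vertex a appears in no bag.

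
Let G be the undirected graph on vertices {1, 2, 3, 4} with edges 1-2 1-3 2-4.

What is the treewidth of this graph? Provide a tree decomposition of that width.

The largest bag has 2 vertices, giving width 1; this decomposition certifies tw(G) ≤ 1. Since G has at least one edge (e.g. 4–2), it is not an edgeless graph, so tw(G) ≥ 1. Combining the bounds, tw(G) = 1.

Treewidth 1.
One such decomposition:
Bags: B1 = {2, 4}  B2 = {1, 2}  B3 = {1, 3}
Tree: B1–B2, B2–B3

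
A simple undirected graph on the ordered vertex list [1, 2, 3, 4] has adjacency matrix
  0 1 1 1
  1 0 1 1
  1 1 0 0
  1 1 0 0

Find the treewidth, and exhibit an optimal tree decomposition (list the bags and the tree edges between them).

Treewidth 2.
Bags: B1 = {1, 2, 3}  B2 = {1, 2, 4}
Tree: B1–B2

The largest bag has 3 vertices, giving width 2; this decomposition certifies tw(G) ≤ 2. On the other hand G contains the 3-clique {1, 2, 3}. A clique must lie in a single bag of any decomposition, so no decomposition can have width below 2. Combining the bounds, tw(G) = 2.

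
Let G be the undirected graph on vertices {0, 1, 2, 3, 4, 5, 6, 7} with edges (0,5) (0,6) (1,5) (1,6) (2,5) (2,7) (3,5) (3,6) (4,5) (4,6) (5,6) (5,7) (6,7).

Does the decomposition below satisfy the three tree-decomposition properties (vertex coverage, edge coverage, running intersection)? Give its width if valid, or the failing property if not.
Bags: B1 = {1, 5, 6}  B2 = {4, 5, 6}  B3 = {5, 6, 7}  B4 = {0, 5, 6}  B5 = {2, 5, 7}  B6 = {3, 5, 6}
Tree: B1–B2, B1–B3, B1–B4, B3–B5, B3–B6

Checking the three conditions: (i) the bags cover all of {0, 1, 2, 3, 4, 5, 6, 7}; (ii) for each edge, some bag contains both endpoints; (iii) the bags containing any fixed vertex form a subtree. All hold, so the decomposition is valid with width 3 − 1 = 2.

Yes; width 2.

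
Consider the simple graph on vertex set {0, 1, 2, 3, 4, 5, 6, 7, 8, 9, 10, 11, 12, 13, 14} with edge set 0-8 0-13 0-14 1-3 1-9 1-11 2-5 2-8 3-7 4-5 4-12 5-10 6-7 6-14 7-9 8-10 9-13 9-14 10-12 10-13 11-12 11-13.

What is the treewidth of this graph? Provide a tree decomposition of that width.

Each bag holds 4 vertices, so the decomposition has width 3, which upper-bounds the treewidth. For the lower bound: the 4 vertex sets {2,4,5}, {8}, {10}, {0,11,12,13} are disjoint, each induces a connected subgraph, and every pair is joined by at least one edge of G. Contracting each set to a single vertex therefore yields K_{4} as a minor, and since treewidth is minor-monotone, tw(G) ≥ tw(K_{4}) = 3. The upper and lower bounds meet at 3, so that is the treewidth.

Treewidth 3.
One optimal decomposition is:
Bags: B1 = {2, 4, 5, 8}  B2 = {4, 5, 8, 10}  B3 = {4, 8, 10, 12}  B4 = {0, 8, 10, 12}  B5 = {0, 10, 12, 13}  B6 = {0, 11, 12, 13}  B7 = {0, 11, 13, 14}  B8 = {9, 11, 13, 14}  B9 = {1, 9, 11, 14}  B10 = {1, 6, 9, 14}  B11 = {1, 6, 7, 9}  B12 = {1, 3, 6, 7}
Tree: B1–B2, B2–B3, B3–B4, B4–B5, B5–B6, B6–B7, B7–B8, B8–B9, B9–B10, B10–B11, B11–B12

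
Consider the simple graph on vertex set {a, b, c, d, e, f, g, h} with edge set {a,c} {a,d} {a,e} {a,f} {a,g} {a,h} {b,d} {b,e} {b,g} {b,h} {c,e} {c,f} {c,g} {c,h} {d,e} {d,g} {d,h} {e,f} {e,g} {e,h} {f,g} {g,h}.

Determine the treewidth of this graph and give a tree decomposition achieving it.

Each bag holds 5 vertices, so the decomposition has width 4, which upper-bounds the treewidth. For the lower bound, the 5 vertices {a, d, e, g, h} are pairwise adjacent, and any tree decomposition puts a clique entirely inside one bag — forcing width ≥ 4. Therefore the treewidth is 4.

Treewidth 4.
One optimal decomposition is:
Bags: B1 = {a, c, e, g, h}  B2 = {a, d, e, g, h}  B3 = {a, c, e, f, g}  B4 = {b, d, e, g, h}
Tree: B1–B2, B1–B3, B2–B4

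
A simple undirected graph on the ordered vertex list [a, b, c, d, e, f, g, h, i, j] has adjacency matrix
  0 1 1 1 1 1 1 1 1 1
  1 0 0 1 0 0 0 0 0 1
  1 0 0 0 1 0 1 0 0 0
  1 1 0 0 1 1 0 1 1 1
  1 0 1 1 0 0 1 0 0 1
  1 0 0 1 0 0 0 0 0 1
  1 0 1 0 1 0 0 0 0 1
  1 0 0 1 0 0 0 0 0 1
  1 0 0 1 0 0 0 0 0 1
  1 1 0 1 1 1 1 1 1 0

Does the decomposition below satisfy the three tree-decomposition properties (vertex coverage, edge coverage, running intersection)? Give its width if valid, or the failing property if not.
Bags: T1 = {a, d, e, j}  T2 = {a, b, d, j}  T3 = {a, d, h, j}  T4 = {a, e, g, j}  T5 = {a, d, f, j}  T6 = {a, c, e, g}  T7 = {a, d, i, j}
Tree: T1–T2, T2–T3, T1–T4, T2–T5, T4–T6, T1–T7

Every vertex of G appears in some bag (union = {a, b, c, d, e, f, g, h, i, j}); every edge is covered by a bag; and for each vertex v the set of bags containing v is connected in the bag tree. The decomposition is therefore valid. The largest bag has 4 vertices, so the width is 3.

Yes; width 3.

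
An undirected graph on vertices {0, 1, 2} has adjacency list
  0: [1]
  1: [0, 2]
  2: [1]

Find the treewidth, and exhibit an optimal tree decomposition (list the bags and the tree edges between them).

Treewidth 1.
One optimal decomposition is:
Bags: B1 = {1, 2}  B2 = {0, 1}
Tree: B1–B2

Each bag holds 2 vertices, so the decomposition has width 1, which upper-bounds the treewidth. G has an edge, so its treewidth is at least 1. Combining the bounds, tw(G) = 1.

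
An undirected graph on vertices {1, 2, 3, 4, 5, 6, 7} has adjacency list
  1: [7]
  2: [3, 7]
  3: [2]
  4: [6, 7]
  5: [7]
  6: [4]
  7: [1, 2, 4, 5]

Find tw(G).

A width-1 tree decomposition is:
Bags: B1 = {5, 7}  B2 = {4, 7}  B3 = {4, 6}  B4 = {1, 7}  B5 = {2, 7}  B6 = {2, 3}
Tree: B1–B2, B2–B3, B2–B4, B2–B5, B5–B6
The largest bag has 2 vertices, giving width 1; this decomposition certifies tw(G) ≤ 1. Since G has at least one edge (e.g. 5–7), it is not an edgeless graph, so tw(G) ≥ 1. Combining the bounds, tw(G) = 1.

1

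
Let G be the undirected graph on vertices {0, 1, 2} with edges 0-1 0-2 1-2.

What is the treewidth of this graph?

2

A width-2 tree decomposition is:
Bags: B1 = {0, 1, 2}
Tree: (single bag)
A single bag containing all 3 vertices is trivially a valid decomposition of width 2. Conversely, {0, 1, 2} is a clique of size 3, and the vertices of any clique must share a bag in every tree decomposition; so some bag has ≥ 3 vertices and tw(G) ≥ 2. Hence tw(G) = 2 exactly.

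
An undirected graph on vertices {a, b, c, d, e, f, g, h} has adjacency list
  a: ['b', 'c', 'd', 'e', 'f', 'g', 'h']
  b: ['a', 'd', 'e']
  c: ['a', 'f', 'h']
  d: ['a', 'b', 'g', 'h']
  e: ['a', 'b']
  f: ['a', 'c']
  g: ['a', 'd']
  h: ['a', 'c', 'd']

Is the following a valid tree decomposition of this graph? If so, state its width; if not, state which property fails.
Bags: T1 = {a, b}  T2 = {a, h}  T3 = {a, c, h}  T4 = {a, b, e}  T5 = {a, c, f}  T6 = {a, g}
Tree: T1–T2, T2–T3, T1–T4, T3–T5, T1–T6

No — vertex d appears in no bag.

A tree decomposition must satisfy three properties: every vertex lies in some bag; for every edge, both endpoints lie together in some bag; and for every vertex, the bags containing it form a connected subtree. Here vertex d appears in no bag, so the decomposition is invalid.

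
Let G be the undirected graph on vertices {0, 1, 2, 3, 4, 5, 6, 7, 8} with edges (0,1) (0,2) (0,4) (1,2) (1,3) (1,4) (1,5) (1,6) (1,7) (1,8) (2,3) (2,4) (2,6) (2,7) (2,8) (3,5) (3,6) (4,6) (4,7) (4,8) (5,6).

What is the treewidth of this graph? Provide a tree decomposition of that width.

The largest bag has 4 vertices, giving width 3; this decomposition certifies tw(G) ≤ 3. Conversely, {1, 2, 3, 6} is a clique of size 4, and the vertices of any clique must share a bag in every tree decomposition; so some bag has ≥ 4 vertices and tw(G) ≥ 3. The upper and lower bounds meet at 3, so that is the treewidth.

Treewidth 3.
Bags: B1 = {1, 2, 4, 8}  B2 = {1, 2, 4, 6}  B3 = {1, 2, 3, 6}  B4 = {0, 1, 2, 4}  B5 = {1, 3, 5, 6}  B6 = {1, 2, 4, 7}
Tree: B1–B2, B2–B3, B2–B4, B3–B5, B2–B6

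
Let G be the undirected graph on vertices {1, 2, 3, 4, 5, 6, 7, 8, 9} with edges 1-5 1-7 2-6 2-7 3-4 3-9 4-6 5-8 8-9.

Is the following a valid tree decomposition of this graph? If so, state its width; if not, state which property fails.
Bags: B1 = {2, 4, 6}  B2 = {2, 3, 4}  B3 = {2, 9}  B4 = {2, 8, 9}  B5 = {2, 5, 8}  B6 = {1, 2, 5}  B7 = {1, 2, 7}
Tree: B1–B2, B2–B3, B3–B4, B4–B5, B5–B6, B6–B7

No — edge (3,9) lies in no bag.

A tree decomposition must satisfy three properties: every vertex lies in some bag; for every edge, both endpoints lie together in some bag; and for every vertex, the bags containing it form a connected subtree. Here edge (3,9) lies in no bag, so the decomposition is invalid.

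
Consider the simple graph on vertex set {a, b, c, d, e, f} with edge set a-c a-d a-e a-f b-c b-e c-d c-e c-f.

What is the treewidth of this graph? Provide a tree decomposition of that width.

Treewidth 2.
Bags: B1 = {a, c, e}  B2 = {a, c, d}  B3 = {a, c, f}  B4 = {b, c, e}
Tree: B1–B2, B2–B3, B1–B4

The largest bag has 3 vertices, giving width 2; this decomposition certifies tw(G) ≤ 2. Conversely, {a, c, d} is a clique of size 3, and the vertices of any clique must share a bag in every tree decomposition; so some bag has ≥ 3 vertices and tw(G) ≥ 2. Hence tw(G) = 2 exactly.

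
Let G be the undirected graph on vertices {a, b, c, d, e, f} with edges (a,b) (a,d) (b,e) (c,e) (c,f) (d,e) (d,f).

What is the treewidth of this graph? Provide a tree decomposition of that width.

Every bag has size at most 3, so the width is 3 − 1 = 2 and tw(G) ≤ 2. Since b–a–d–e–b is a cycle in G, G is not acyclic. Forests are exactly the graphs of treewidth ≤ 1, so tw(G) ≥ 2. Combining the bounds, tw(G) = 2.

Treewidth 2.
One optimal decomposition is:
Bags: B1 = {a, b, e}  B2 = {a, d, e}  B3 = {c, d, e}  B4 = {c, d, f}
Tree: B1–B2, B2–B3, B3–B4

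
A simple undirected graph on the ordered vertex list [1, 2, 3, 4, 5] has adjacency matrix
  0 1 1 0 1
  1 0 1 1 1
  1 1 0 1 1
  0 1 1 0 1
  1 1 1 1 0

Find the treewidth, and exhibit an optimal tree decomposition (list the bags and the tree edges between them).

Treewidth 3.
One optimal decomposition is:
Bags: B1 = {1, 2, 3, 5}  B2 = {2, 3, 4, 5}
Tree: B1–B2

Each bag holds 4 vertices, so the decomposition has width 3, which upper-bounds the treewidth. For the lower bound, the 4 vertices {1, 2, 3, 5} are pairwise adjacent, and any tree decomposition puts a clique entirely inside one bag — forcing width ≥ 3. Hence tw(G) = 3 exactly.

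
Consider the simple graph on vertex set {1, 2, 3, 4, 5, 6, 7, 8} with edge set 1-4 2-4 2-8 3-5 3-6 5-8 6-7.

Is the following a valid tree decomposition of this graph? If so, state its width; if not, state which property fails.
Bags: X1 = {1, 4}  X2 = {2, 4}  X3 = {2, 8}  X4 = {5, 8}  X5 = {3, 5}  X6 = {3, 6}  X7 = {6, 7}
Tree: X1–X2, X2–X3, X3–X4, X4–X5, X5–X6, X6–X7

Checking the three conditions: (i) the bags cover all of {1, 2, 3, 4, 5, 6, 7, 8}; (ii) for each edge, some bag contains both endpoints; (iii) the bags containing any fixed vertex form a subtree. All hold, so the decomposition is valid with width 2 − 1 = 1.

Yes; width 1.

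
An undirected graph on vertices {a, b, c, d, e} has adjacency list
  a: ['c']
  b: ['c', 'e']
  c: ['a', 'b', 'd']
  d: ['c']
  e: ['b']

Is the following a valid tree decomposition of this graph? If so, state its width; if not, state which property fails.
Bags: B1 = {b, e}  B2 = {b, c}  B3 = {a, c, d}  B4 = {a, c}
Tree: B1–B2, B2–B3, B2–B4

No — bags containing vertex a are not connected in the tree.

A tree decomposition must satisfy three properties: every vertex lies in some bag; for every edge, both endpoints lie together in some bag; and for every vertex, the bags containing it form a connected subtree. Here bags containing vertex a are not connected in the tree, so the decomposition is invalid.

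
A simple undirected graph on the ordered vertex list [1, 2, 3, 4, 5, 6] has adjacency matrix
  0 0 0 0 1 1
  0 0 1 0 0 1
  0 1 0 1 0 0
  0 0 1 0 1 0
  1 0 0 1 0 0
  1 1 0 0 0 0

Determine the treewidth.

A width-2 tree decomposition is:
Bags: B1 = {2, 3, 4}  B2 = {2, 4, 5}  B3 = {1, 2, 5}  B4 = {1, 2, 6}
Tree: B1–B2, B2–B3, B3–B4
Each bag holds 3 vertices, so the decomposition has width 2, which upper-bounds the treewidth. The edges 2–3–4–5–1–6–2 form a cycle, so G is not a tree and its treewidth is at least 2. Hence tw(G) = 2 exactly.

2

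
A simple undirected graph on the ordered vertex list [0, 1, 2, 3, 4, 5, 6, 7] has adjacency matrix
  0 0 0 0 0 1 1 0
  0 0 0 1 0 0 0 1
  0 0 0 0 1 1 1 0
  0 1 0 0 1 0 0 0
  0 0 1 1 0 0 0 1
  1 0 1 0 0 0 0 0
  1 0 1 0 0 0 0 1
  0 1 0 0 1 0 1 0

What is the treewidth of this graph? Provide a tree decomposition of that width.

Treewidth 2.
Bags: B1 = {0, 2, 5}  B2 = {0, 2, 6}  B3 = {2, 4, 6}  B4 = {4, 6, 7}  B5 = {3, 4, 7}  B6 = {1, 3, 7}
Tree: B1–B2, B2–B3, B3–B4, B4–B5, B5–B6

The largest bag has 3 vertices, giving width 2; this decomposition certifies tw(G) ≤ 2. The edges 5–0–6–2–5 form a cycle, so G is not a tree and its treewidth is at least 2. The upper and lower bounds meet at 2, so that is the treewidth.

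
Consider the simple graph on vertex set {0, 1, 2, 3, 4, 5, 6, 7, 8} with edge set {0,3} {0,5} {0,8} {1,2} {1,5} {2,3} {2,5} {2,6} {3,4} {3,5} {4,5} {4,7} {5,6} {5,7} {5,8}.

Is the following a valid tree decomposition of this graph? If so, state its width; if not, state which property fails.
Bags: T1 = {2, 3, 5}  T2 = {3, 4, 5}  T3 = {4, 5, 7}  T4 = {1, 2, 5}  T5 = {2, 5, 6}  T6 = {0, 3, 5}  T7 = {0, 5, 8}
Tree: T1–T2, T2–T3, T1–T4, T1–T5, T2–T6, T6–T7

Yes; width 2.

Checking the three conditions: (i) the bags cover all of {0, 1, 2, 3, 4, 5, 6, 7, 8}; (ii) for each edge, some bag contains both endpoints; (iii) the bags containing any fixed vertex form a subtree. All hold, so the decomposition is valid with width 3 − 1 = 2.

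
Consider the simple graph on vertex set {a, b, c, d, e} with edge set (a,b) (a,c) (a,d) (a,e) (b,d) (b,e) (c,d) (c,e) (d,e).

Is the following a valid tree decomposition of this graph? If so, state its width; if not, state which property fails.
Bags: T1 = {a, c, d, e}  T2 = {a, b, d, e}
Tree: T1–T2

Yes; width 3.

Checking the three conditions: (i) the bags cover all of {a, b, c, d, e}; (ii) for each edge, some bag contains both endpoints; (iii) the bags containing any fixed vertex form a subtree. All hold, so the decomposition is valid with width 4 − 1 = 3.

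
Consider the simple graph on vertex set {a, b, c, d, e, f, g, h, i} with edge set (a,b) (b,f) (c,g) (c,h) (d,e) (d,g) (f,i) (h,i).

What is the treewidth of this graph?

1

A width-1 tree decomposition is:
Bags: B1 = {d, e}  B2 = {d, g}  B3 = {c, g}  B4 = {c, h}  B5 = {h, i}  B6 = {f, i}  B7 = {b, f}  B8 = {a, b}
Tree: B1–B2, B2–B3, B3–B4, B4–B5, B5–B6, B6–B7, B7–B8
The largest bag has 2 vertices, giving width 1; this decomposition certifies tw(G) ≤ 1. Since G has at least one edge (e.g. e–d), it is not an edgeless graph, so tw(G) ≥ 1. Therefore the treewidth is 1.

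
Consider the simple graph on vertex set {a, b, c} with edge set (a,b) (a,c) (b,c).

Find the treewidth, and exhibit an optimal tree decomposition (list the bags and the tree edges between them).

A single bag containing all 3 vertices is trivially a valid decomposition of width 2. On the other hand G contains the 3-clique {a, b, c}. A clique must lie in a single bag of any decomposition, so no decomposition can have width below 2. Combining the bounds, tw(G) = 2.

Treewidth 2.
One such decomposition:
Bags: B1 = {a, b, c}
Tree: (single bag)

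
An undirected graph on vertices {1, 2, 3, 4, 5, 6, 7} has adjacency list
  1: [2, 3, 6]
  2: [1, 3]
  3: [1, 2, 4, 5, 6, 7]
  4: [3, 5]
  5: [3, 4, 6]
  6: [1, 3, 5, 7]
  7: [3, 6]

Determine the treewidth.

2

A width-2 tree decomposition is:
Bags: B1 = {1, 3, 6}  B2 = {1, 2, 3}  B3 = {3, 5, 6}  B4 = {3, 6, 7}  B5 = {3, 4, 5}
Tree: B1–B2, B1–B3, B3–B4, B3–B5
Every bag has size at most 3, so the width is 3 − 1 = 2 and tw(G) ≤ 2. For the lower bound, the 3 vertices {1, 2, 3} are pairwise adjacent, and any tree decomposition puts a clique entirely inside one bag — forcing width ≥ 2. Therefore the treewidth is 2.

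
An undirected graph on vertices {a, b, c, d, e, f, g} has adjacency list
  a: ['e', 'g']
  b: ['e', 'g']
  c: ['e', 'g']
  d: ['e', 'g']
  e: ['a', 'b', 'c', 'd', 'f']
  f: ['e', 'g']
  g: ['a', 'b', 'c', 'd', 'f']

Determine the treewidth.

2

A width-2 tree decomposition is:
Bags: B1 = {c, e, g}  B2 = {a, e, g}  B3 = {e, f, g}  B4 = {d, e, g}  B5 = {b, e, g}
Tree: B1–B2, B2–B3, B3–B4, B4–B5
Every bag has size at most 3, so the width is 3 − 1 = 2 and tw(G) ≤ 2. For the lower bound, G contains the cycle g–c–e–a–g, so G is not a forest; only forests have treewidth ≤ 1, hence tw(G) ≥ 2. Combining the bounds, tw(G) = 2.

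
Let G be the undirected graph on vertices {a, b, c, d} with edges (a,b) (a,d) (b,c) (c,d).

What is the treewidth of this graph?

2

A width-2 tree decomposition is:
Bags: B1 = {a, c, d}  B2 = {a, b, c}
Tree: B1–B2
The largest bag has 3 vertices, giving width 2; this decomposition certifies tw(G) ≤ 2. Since c–d–a–b–c is a cycle in G, G is not acyclic. Forests are exactly the graphs of treewidth ≤ 1, so tw(G) ≥ 2. Combining the bounds, tw(G) = 2.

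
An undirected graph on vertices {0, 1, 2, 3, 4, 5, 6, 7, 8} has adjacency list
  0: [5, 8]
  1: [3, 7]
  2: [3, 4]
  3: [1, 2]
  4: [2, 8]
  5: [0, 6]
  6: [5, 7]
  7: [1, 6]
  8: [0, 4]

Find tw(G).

A width-2 tree decomposition is:
Bags: B1 = {0, 5, 6}  B2 = {0, 6, 7}  B3 = {0, 1, 7}  B4 = {0, 1, 3}  B5 = {0, 2, 3}  B6 = {0, 2, 4}  B7 = {0, 4, 8}
Tree: B1–B2, B2–B3, B3–B4, B4–B5, B5–B6, B6–B7
Every bag has size at most 3, so the width is 3 − 1 = 2 and tw(G) ≤ 2. The edges 0–5–6–7–1–3–2–4–8–0 form a cycle, so G is not a tree and its treewidth is at least 2. Therefore the treewidth is 2.

2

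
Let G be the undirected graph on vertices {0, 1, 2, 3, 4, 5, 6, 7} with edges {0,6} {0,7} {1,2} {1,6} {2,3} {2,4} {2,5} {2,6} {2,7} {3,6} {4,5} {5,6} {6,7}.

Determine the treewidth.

2

A width-2 tree decomposition is:
Bags: B1 = {2, 5, 6}  B2 = {1, 2, 6}  B3 = {2, 6, 7}  B4 = {0, 6, 7}  B5 = {2, 4, 5}  B6 = {2, 3, 6}
Tree: B1–B2, B2–B3, B3–B4, B1–B5, B3–B6
Every bag has size at most 3, so the width is 3 − 1 = 2 and tw(G) ≤ 2. For the lower bound, the 3 vertices {0, 6, 7} are pairwise adjacent, and any tree decomposition puts a clique entirely inside one bag — forcing width ≥ 2. The upper and lower bounds meet at 2, so that is the treewidth.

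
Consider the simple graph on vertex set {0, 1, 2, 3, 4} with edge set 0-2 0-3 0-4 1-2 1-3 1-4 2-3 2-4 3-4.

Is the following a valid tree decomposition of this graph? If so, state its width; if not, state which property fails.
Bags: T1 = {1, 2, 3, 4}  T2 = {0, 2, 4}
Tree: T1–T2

A tree decomposition must satisfy three properties: every vertex lies in some bag; for every edge, both endpoints lie together in some bag; and for every vertex, the bags containing it form a connected subtree. Here edge (3,0) lies in no bag, so the decomposition is invalid.

No — edge (3,0) lies in no bag.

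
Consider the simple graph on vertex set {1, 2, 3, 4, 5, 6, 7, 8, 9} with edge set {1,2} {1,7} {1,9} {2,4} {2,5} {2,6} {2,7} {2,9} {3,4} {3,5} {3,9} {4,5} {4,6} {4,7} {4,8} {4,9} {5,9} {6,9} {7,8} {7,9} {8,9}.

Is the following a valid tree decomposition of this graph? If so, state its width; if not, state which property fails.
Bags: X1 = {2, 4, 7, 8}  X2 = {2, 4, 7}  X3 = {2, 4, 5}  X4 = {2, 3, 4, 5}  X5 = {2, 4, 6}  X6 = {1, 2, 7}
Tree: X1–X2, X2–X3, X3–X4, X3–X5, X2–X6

A tree decomposition must satisfy three properties: every vertex lies in some bag; for every edge, both endpoints lie together in some bag; and for every vertex, the bags containing it form a connected subtree. Here vertex 9 appears in no bag, so the decomposition is invalid.

No — vertex 9 appears in no bag.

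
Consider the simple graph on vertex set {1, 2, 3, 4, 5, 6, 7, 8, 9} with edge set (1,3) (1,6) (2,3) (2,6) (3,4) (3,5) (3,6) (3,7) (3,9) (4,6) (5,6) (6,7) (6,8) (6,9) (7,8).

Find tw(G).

2

A width-2 tree decomposition is:
Bags: B1 = {2, 3, 6}  B2 = {3, 6, 7}  B3 = {1, 3, 6}  B4 = {3, 4, 6}  B5 = {3, 5, 6}  B6 = {3, 6, 9}  B7 = {6, 7, 8}
Tree: B1–B2, B2–B3, B3–B4, B4–B5, B3–B6, B2–B7
The largest bag has 3 vertices, giving width 2; this decomposition certifies tw(G) ≤ 2. For the lower bound, the 3 vertices {6, 7, 8} are pairwise adjacent, and any tree decomposition puts a clique entirely inside one bag — forcing width ≥ 2. The upper and lower bounds meet at 2, so that is the treewidth.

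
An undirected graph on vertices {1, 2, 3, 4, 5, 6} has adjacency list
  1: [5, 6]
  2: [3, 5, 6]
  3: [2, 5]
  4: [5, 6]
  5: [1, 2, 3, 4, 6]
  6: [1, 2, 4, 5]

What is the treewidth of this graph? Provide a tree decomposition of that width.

Treewidth 2.
One optimal decomposition is:
Bags: B1 = {2, 5, 6}  B2 = {2, 3, 5}  B3 = {4, 5, 6}  B4 = {1, 5, 6}
Tree: B1–B2, B1–B3, B3–B4

Every bag has size at most 3, so the width is 3 − 1 = 2 and tw(G) ≤ 2. On the other hand G contains the 3-clique {2, 3, 5}. A clique must lie in a single bag of any decomposition, so no decomposition can have width below 2. The upper and lower bounds meet at 2, so that is the treewidth.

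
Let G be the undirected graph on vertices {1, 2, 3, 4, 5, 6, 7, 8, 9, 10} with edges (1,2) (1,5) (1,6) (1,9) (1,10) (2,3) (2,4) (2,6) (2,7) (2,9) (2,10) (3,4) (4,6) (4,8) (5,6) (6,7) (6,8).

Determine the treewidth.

2

A width-2 tree decomposition is:
Bags: B1 = {1, 2, 6}  B2 = {2, 4, 6}  B3 = {1, 2, 10}  B4 = {2, 6, 7}  B5 = {1, 2, 9}  B6 = {1, 5, 6}  B7 = {2, 3, 4}  B8 = {4, 6, 8}
Tree: B1–B2, B1–B3, B1–B4, B3–B5, B1–B6, B2–B7, B2–B8
The largest bag has 3 vertices, giving width 2; this decomposition certifies tw(G) ≤ 2. For the lower bound, the 3 vertices {4, 6, 8} are pairwise adjacent, and any tree decomposition puts a clique entirely inside one bag — forcing width ≥ 2. The upper and lower bounds meet at 2, so that is the treewidth.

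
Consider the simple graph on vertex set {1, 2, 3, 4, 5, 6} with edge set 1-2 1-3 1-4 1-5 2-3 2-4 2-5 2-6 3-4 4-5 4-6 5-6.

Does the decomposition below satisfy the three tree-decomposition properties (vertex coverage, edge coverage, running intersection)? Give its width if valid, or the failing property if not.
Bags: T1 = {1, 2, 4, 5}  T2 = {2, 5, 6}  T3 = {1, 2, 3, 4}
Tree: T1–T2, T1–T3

No — edge (4,6) lies in no bag.

A tree decomposition must satisfy three properties: every vertex lies in some bag; for every edge, both endpoints lie together in some bag; and for every vertex, the bags containing it form a connected subtree. Here edge (4,6) lies in no bag, so the decomposition is invalid.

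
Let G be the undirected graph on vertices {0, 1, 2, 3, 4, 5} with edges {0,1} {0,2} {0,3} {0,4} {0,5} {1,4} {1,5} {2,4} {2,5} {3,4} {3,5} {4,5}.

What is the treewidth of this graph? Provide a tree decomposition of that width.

Treewidth 3.
One such decomposition:
Bags: B1 = {0, 2, 4, 5}  B2 = {0, 3, 4, 5}  B3 = {0, 1, 4, 5}
Tree: B1–B2, B2–B3

The largest bag has 4 vertices, giving width 3; this decomposition certifies tw(G) ≤ 3. Conversely, {0, 1, 4, 5} is a clique of size 4, and the vertices of any clique must share a bag in every tree decomposition; so some bag has ≥ 4 vertices and tw(G) ≥ 3. Therefore the treewidth is 3.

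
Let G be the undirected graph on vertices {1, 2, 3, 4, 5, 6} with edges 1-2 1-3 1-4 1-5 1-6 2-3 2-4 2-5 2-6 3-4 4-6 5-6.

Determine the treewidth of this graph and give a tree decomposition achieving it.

Treewidth 3.
Bags: B1 = {1, 2, 5, 6}  B2 = {1, 2, 4, 6}  B3 = {1, 2, 3, 4}
Tree: B1–B2, B2–B3

Every bag has size at most 4, so the width is 4 − 1 = 3 and tw(G) ≤ 3. For the lower bound, the 4 vertices {1, 2, 3, 4} are pairwise adjacent, and any tree decomposition puts a clique entirely inside one bag — forcing width ≥ 3. Therefore the treewidth is 3.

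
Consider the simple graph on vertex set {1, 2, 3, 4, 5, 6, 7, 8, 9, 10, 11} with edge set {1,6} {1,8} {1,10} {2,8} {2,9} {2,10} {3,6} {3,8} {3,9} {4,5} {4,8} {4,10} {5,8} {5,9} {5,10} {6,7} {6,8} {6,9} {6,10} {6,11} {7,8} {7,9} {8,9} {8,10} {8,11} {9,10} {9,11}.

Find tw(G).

A width-3 tree decomposition is:
Bags: B1 = {5, 8, 9, 10}  B2 = {6, 8, 9, 10}  B3 = {6, 8, 9, 11}  B4 = {2, 8, 9, 10}  B5 = {6, 7, 8, 9}  B6 = {4, 5, 8, 10}  B7 = {1, 6, 8, 10}  B8 = {3, 6, 8, 9}
Tree: B1–B2, B2–B3, B2–B4, B3–B5, B1–B6, B2–B7, B5–B8
Every bag has size at most 4, so the width is 4 − 1 = 3 and tw(G) ≤ 3. On the other hand G contains the 4-clique {1, 6, 8, 10}. A clique must lie in a single bag of any decomposition, so no decomposition can have width below 3. The upper and lower bounds meet at 3, so that is the treewidth.

3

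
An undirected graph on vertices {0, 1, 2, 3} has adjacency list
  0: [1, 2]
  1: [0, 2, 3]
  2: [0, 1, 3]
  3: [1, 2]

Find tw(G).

A width-2 tree decomposition is:
Bags: B1 = {0, 1, 2}  B2 = {1, 2, 3}
Tree: B1–B2
The largest bag has 3 vertices, giving width 2; this decomposition certifies tw(G) ≤ 2. On the other hand G contains the 3-clique {0, 1, 2}. A clique must lie in a single bag of any decomposition, so no decomposition can have width below 2. Therefore the treewidth is 2.

2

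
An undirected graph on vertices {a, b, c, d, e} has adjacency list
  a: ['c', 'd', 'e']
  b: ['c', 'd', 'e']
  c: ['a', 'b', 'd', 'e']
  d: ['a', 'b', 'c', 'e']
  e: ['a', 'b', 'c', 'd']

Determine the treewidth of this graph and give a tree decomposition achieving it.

Each bag holds 4 vertices, so the decomposition has width 3, which upper-bounds the treewidth. For the lower bound, the 4 vertices {a, c, d, e} are pairwise adjacent, and any tree decomposition puts a clique entirely inside one bag — forcing width ≥ 3. Therefore the treewidth is 3.

Treewidth 3.
Bags: B1 = {b, c, d, e}  B2 = {a, c, d, e}
Tree: B1–B2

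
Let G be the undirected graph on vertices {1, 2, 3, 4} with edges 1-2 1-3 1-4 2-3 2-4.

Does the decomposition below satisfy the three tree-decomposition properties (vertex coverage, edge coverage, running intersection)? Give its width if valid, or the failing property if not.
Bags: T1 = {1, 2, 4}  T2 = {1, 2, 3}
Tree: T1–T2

Vertex coverage: the bags together contain {1, 2, 3, 4}, the full vertex set. Edge coverage: each edge of G has both endpoints in at least one bag. Running intersection: for every vertex, the bags containing it form a connected subtree. All three properties hold, so this is a valid tree decomposition of width max|bag| − 1 = 2, and hence tw(G) ≤ 2.

Yes; width 2.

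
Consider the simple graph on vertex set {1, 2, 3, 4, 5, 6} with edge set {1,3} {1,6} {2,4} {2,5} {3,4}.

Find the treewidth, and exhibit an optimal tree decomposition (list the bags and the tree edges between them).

Treewidth 1.
Bags: B1 = {2, 5}  B2 = {2, 4}  B3 = {3, 4}  B4 = {1, 3}  B5 = {1, 6}
Tree: B1–B2, B2–B3, B3–B4, B4–B5

Every bag has size at most 2, so the width is 2 − 1 = 1 and tw(G) ≤ 1. G has an edge, so its treewidth is at least 1. Combining the bounds, tw(G) = 1.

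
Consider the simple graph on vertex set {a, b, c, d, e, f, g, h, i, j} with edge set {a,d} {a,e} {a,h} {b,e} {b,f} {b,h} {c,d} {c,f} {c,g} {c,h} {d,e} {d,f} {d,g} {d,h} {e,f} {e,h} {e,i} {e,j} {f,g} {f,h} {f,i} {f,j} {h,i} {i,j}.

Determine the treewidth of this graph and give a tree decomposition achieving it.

Treewidth 3.
Bags: B1 = {e, f, h, i}  B2 = {b, e, f, h}  B3 = {d, e, f, h}  B4 = {a, d, e, h}  B5 = {c, d, f, h}  B6 = {e, f, i, j}  B7 = {c, d, f, g}
Tree: B1–B2, B1–B3, B3–B4, B3–B5, B1–B6, B5–B7

Every bag has size at most 4, so the width is 4 − 1 = 3 and tw(G) ≤ 3. On the other hand G contains the 4-clique {a, d, e, h}. A clique must lie in a single bag of any decomposition, so no decomposition can have width below 3. Hence tw(G) = 3 exactly.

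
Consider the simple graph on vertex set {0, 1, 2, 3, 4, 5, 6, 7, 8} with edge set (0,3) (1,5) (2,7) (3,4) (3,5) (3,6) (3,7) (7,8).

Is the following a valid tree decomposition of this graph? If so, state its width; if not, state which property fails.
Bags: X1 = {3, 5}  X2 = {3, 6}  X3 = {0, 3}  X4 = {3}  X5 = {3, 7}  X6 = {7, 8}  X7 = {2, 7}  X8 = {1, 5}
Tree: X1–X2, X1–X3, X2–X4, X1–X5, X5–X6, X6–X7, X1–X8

No — vertex 4 appears in no bag.

A tree decomposition must satisfy three properties: every vertex lies in some bag; for every edge, both endpoints lie together in some bag; and for every vertex, the bags containing it form a connected subtree. Here vertex 4 appears in no bag, so the decomposition is invalid.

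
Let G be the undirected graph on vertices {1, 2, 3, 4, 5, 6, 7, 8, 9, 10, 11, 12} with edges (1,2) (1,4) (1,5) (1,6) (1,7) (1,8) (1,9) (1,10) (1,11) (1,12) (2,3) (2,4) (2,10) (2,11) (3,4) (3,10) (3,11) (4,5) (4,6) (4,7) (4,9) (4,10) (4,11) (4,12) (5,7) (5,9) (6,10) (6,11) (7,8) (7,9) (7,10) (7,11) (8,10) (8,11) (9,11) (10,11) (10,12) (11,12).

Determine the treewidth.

A width-4 tree decomposition is:
Bags: B1 = {1, 4, 6, 10, 11}  B2 = {1, 4, 7, 10, 11}  B3 = {1, 7, 8, 10, 11}  B4 = {1, 4, 10, 11, 12}  B5 = {1, 4, 7, 9, 11}  B6 = {1, 2, 4, 10, 11}  B7 = {1, 4, 5, 7, 9}  B8 = {2, 3, 4, 10, 11}
Tree: B1–B2, B2–B3, B2–B4, B2–B5, B2–B6, B5–B7, B6–B8
Every bag has size at most 5, so the width is 5 − 1 = 4 and tw(G) ≤ 4. For the lower bound, the 5 vertices {1, 7, 8, 10, 11} are pairwise adjacent, and any tree decomposition puts a clique entirely inside one bag — forcing width ≥ 4. Therefore the treewidth is 4.

4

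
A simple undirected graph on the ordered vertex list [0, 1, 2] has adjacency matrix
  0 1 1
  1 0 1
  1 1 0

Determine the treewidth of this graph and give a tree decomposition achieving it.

Treewidth 2.
Bags: B1 = {0, 1, 2}
Tree: (single bag)

A single bag containing all 3 vertices is trivially a valid decomposition of width 2. On the other hand G contains the 3-clique {0, 1, 2}. A clique must lie in a single bag of any decomposition, so no decomposition can have width below 2. Hence tw(G) = 2 exactly.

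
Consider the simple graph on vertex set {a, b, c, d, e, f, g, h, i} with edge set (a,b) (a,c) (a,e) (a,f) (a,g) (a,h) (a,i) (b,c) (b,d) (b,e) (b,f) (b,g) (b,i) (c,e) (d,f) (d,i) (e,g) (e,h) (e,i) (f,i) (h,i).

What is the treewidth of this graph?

A width-3 tree decomposition is:
Bags: B1 = {a, b, e, g}  B2 = {a, b, e, i}  B3 = {a, b, f, i}  B4 = {a, b, c, e}  B5 = {a, e, h, i}  B6 = {b, d, f, i}
Tree: B1–B2, B2–B3, B1–B4, B2–B5, B3–B6
Each bag holds 4 vertices, so the decomposition has width 3, which upper-bounds the treewidth. On the other hand G contains the 4-clique {a, e, h, i}. A clique must lie in a single bag of any decomposition, so no decomposition can have width below 3. The upper and lower bounds meet at 3, so that is the treewidth.

3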